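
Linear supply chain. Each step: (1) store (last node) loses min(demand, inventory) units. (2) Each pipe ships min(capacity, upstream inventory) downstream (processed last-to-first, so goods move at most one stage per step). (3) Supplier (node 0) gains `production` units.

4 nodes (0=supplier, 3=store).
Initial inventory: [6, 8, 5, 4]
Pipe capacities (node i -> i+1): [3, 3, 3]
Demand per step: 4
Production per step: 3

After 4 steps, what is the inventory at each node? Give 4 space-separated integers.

Step 1: demand=4,sold=4 ship[2->3]=3 ship[1->2]=3 ship[0->1]=3 prod=3 -> inv=[6 8 5 3]
Step 2: demand=4,sold=3 ship[2->3]=3 ship[1->2]=3 ship[0->1]=3 prod=3 -> inv=[6 8 5 3]
Step 3: demand=4,sold=3 ship[2->3]=3 ship[1->2]=3 ship[0->1]=3 prod=3 -> inv=[6 8 5 3]
Step 4: demand=4,sold=3 ship[2->3]=3 ship[1->2]=3 ship[0->1]=3 prod=3 -> inv=[6 8 5 3]

6 8 5 3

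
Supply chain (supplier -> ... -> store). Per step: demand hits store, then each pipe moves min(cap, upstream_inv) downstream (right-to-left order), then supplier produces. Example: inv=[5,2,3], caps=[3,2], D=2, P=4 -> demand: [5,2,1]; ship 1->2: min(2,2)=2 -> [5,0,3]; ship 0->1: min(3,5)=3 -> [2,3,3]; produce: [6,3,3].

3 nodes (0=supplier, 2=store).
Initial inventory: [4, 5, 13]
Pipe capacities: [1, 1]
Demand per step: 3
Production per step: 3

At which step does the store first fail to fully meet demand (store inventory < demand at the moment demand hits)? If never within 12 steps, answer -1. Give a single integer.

Step 1: demand=3,sold=3 ship[1->2]=1 ship[0->1]=1 prod=3 -> [6 5 11]
Step 2: demand=3,sold=3 ship[1->2]=1 ship[0->1]=1 prod=3 -> [8 5 9]
Step 3: demand=3,sold=3 ship[1->2]=1 ship[0->1]=1 prod=3 -> [10 5 7]
Step 4: demand=3,sold=3 ship[1->2]=1 ship[0->1]=1 prod=3 -> [12 5 5]
Step 5: demand=3,sold=3 ship[1->2]=1 ship[0->1]=1 prod=3 -> [14 5 3]
Step 6: demand=3,sold=3 ship[1->2]=1 ship[0->1]=1 prod=3 -> [16 5 1]
Step 7: demand=3,sold=1 ship[1->2]=1 ship[0->1]=1 prod=3 -> [18 5 1]
Step 8: demand=3,sold=1 ship[1->2]=1 ship[0->1]=1 prod=3 -> [20 5 1]
Step 9: demand=3,sold=1 ship[1->2]=1 ship[0->1]=1 prod=3 -> [22 5 1]
Step 10: demand=3,sold=1 ship[1->2]=1 ship[0->1]=1 prod=3 -> [24 5 1]
Step 11: demand=3,sold=1 ship[1->2]=1 ship[0->1]=1 prod=3 -> [26 5 1]
Step 12: demand=3,sold=1 ship[1->2]=1 ship[0->1]=1 prod=3 -> [28 5 1]
First stockout at step 7

7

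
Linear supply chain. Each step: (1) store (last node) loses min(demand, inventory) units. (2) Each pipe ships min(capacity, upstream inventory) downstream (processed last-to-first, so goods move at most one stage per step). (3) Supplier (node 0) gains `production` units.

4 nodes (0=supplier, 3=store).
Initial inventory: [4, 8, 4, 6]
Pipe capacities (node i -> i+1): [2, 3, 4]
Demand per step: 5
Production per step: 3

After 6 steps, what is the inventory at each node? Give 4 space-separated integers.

Step 1: demand=5,sold=5 ship[2->3]=4 ship[1->2]=3 ship[0->1]=2 prod=3 -> inv=[5 7 3 5]
Step 2: demand=5,sold=5 ship[2->3]=3 ship[1->2]=3 ship[0->1]=2 prod=3 -> inv=[6 6 3 3]
Step 3: demand=5,sold=3 ship[2->3]=3 ship[1->2]=3 ship[0->1]=2 prod=3 -> inv=[7 5 3 3]
Step 4: demand=5,sold=3 ship[2->3]=3 ship[1->2]=3 ship[0->1]=2 prod=3 -> inv=[8 4 3 3]
Step 5: demand=5,sold=3 ship[2->3]=3 ship[1->2]=3 ship[0->1]=2 prod=3 -> inv=[9 3 3 3]
Step 6: demand=5,sold=3 ship[2->3]=3 ship[1->2]=3 ship[0->1]=2 prod=3 -> inv=[10 2 3 3]

10 2 3 3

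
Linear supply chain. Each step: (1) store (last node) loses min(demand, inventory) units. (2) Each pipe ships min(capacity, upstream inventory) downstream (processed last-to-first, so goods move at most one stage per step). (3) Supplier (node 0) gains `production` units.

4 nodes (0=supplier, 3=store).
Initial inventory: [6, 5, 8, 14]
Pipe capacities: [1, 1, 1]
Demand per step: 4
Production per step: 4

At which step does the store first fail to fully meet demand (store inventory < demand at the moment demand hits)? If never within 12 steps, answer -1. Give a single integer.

Step 1: demand=4,sold=4 ship[2->3]=1 ship[1->2]=1 ship[0->1]=1 prod=4 -> [9 5 8 11]
Step 2: demand=4,sold=4 ship[2->3]=1 ship[1->2]=1 ship[0->1]=1 prod=4 -> [12 5 8 8]
Step 3: demand=4,sold=4 ship[2->3]=1 ship[1->2]=1 ship[0->1]=1 prod=4 -> [15 5 8 5]
Step 4: demand=4,sold=4 ship[2->3]=1 ship[1->2]=1 ship[0->1]=1 prod=4 -> [18 5 8 2]
Step 5: demand=4,sold=2 ship[2->3]=1 ship[1->2]=1 ship[0->1]=1 prod=4 -> [21 5 8 1]
Step 6: demand=4,sold=1 ship[2->3]=1 ship[1->2]=1 ship[0->1]=1 prod=4 -> [24 5 8 1]
Step 7: demand=4,sold=1 ship[2->3]=1 ship[1->2]=1 ship[0->1]=1 prod=4 -> [27 5 8 1]
Step 8: demand=4,sold=1 ship[2->3]=1 ship[1->2]=1 ship[0->1]=1 prod=4 -> [30 5 8 1]
Step 9: demand=4,sold=1 ship[2->3]=1 ship[1->2]=1 ship[0->1]=1 prod=4 -> [33 5 8 1]
Step 10: demand=4,sold=1 ship[2->3]=1 ship[1->2]=1 ship[0->1]=1 prod=4 -> [36 5 8 1]
Step 11: demand=4,sold=1 ship[2->3]=1 ship[1->2]=1 ship[0->1]=1 prod=4 -> [39 5 8 1]
Step 12: demand=4,sold=1 ship[2->3]=1 ship[1->2]=1 ship[0->1]=1 prod=4 -> [42 5 8 1]
First stockout at step 5

5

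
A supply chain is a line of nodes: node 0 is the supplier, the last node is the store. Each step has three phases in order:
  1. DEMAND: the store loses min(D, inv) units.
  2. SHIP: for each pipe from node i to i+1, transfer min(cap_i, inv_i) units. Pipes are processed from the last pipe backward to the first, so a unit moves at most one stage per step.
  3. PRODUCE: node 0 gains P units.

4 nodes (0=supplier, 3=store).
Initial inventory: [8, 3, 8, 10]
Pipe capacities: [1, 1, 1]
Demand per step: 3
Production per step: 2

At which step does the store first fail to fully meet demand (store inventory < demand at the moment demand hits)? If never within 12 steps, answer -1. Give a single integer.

Step 1: demand=3,sold=3 ship[2->3]=1 ship[1->2]=1 ship[0->1]=1 prod=2 -> [9 3 8 8]
Step 2: demand=3,sold=3 ship[2->3]=1 ship[1->2]=1 ship[0->1]=1 prod=2 -> [10 3 8 6]
Step 3: demand=3,sold=3 ship[2->3]=1 ship[1->2]=1 ship[0->1]=1 prod=2 -> [11 3 8 4]
Step 4: demand=3,sold=3 ship[2->3]=1 ship[1->2]=1 ship[0->1]=1 prod=2 -> [12 3 8 2]
Step 5: demand=3,sold=2 ship[2->3]=1 ship[1->2]=1 ship[0->1]=1 prod=2 -> [13 3 8 1]
Step 6: demand=3,sold=1 ship[2->3]=1 ship[1->2]=1 ship[0->1]=1 prod=2 -> [14 3 8 1]
Step 7: demand=3,sold=1 ship[2->3]=1 ship[1->2]=1 ship[0->1]=1 prod=2 -> [15 3 8 1]
Step 8: demand=3,sold=1 ship[2->3]=1 ship[1->2]=1 ship[0->1]=1 prod=2 -> [16 3 8 1]
Step 9: demand=3,sold=1 ship[2->3]=1 ship[1->2]=1 ship[0->1]=1 prod=2 -> [17 3 8 1]
Step 10: demand=3,sold=1 ship[2->3]=1 ship[1->2]=1 ship[0->1]=1 prod=2 -> [18 3 8 1]
Step 11: demand=3,sold=1 ship[2->3]=1 ship[1->2]=1 ship[0->1]=1 prod=2 -> [19 3 8 1]
Step 12: demand=3,sold=1 ship[2->3]=1 ship[1->2]=1 ship[0->1]=1 prod=2 -> [20 3 8 1]
First stockout at step 5

5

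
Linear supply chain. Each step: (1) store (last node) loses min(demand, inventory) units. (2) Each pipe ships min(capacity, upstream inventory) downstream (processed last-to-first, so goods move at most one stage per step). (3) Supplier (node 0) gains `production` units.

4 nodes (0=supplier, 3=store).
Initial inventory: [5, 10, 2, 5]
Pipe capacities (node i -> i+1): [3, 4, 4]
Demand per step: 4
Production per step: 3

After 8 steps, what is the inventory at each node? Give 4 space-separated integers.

Step 1: demand=4,sold=4 ship[2->3]=2 ship[1->2]=4 ship[0->1]=3 prod=3 -> inv=[5 9 4 3]
Step 2: demand=4,sold=3 ship[2->3]=4 ship[1->2]=4 ship[0->1]=3 prod=3 -> inv=[5 8 4 4]
Step 3: demand=4,sold=4 ship[2->3]=4 ship[1->2]=4 ship[0->1]=3 prod=3 -> inv=[5 7 4 4]
Step 4: demand=4,sold=4 ship[2->3]=4 ship[1->2]=4 ship[0->1]=3 prod=3 -> inv=[5 6 4 4]
Step 5: demand=4,sold=4 ship[2->3]=4 ship[1->2]=4 ship[0->1]=3 prod=3 -> inv=[5 5 4 4]
Step 6: demand=4,sold=4 ship[2->3]=4 ship[1->2]=4 ship[0->1]=3 prod=3 -> inv=[5 4 4 4]
Step 7: demand=4,sold=4 ship[2->3]=4 ship[1->2]=4 ship[0->1]=3 prod=3 -> inv=[5 3 4 4]
Step 8: demand=4,sold=4 ship[2->3]=4 ship[1->2]=3 ship[0->1]=3 prod=3 -> inv=[5 3 3 4]

5 3 3 4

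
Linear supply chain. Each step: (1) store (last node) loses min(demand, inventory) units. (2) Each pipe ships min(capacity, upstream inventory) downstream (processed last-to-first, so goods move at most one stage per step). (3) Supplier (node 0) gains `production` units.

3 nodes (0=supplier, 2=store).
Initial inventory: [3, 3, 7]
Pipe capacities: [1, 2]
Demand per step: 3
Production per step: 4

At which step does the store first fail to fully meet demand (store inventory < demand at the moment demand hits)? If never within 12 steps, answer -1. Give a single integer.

Step 1: demand=3,sold=3 ship[1->2]=2 ship[0->1]=1 prod=4 -> [6 2 6]
Step 2: demand=3,sold=3 ship[1->2]=2 ship[0->1]=1 prod=4 -> [9 1 5]
Step 3: demand=3,sold=3 ship[1->2]=1 ship[0->1]=1 prod=4 -> [12 1 3]
Step 4: demand=3,sold=3 ship[1->2]=1 ship[0->1]=1 prod=4 -> [15 1 1]
Step 5: demand=3,sold=1 ship[1->2]=1 ship[0->1]=1 prod=4 -> [18 1 1]
Step 6: demand=3,sold=1 ship[1->2]=1 ship[0->1]=1 prod=4 -> [21 1 1]
Step 7: demand=3,sold=1 ship[1->2]=1 ship[0->1]=1 prod=4 -> [24 1 1]
Step 8: demand=3,sold=1 ship[1->2]=1 ship[0->1]=1 prod=4 -> [27 1 1]
Step 9: demand=3,sold=1 ship[1->2]=1 ship[0->1]=1 prod=4 -> [30 1 1]
Step 10: demand=3,sold=1 ship[1->2]=1 ship[0->1]=1 prod=4 -> [33 1 1]
Step 11: demand=3,sold=1 ship[1->2]=1 ship[0->1]=1 prod=4 -> [36 1 1]
Step 12: demand=3,sold=1 ship[1->2]=1 ship[0->1]=1 prod=4 -> [39 1 1]
First stockout at step 5

5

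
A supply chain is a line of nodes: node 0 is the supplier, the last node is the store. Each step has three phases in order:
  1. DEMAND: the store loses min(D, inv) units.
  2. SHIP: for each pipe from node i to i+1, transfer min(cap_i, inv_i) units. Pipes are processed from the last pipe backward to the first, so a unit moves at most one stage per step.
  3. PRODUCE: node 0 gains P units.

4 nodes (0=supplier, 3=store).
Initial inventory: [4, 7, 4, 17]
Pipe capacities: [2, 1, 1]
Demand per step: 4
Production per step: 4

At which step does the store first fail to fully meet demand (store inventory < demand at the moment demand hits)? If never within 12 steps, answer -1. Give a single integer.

Step 1: demand=4,sold=4 ship[2->3]=1 ship[1->2]=1 ship[0->1]=2 prod=4 -> [6 8 4 14]
Step 2: demand=4,sold=4 ship[2->3]=1 ship[1->2]=1 ship[0->1]=2 prod=4 -> [8 9 4 11]
Step 3: demand=4,sold=4 ship[2->3]=1 ship[1->2]=1 ship[0->1]=2 prod=4 -> [10 10 4 8]
Step 4: demand=4,sold=4 ship[2->3]=1 ship[1->2]=1 ship[0->1]=2 prod=4 -> [12 11 4 5]
Step 5: demand=4,sold=4 ship[2->3]=1 ship[1->2]=1 ship[0->1]=2 prod=4 -> [14 12 4 2]
Step 6: demand=4,sold=2 ship[2->3]=1 ship[1->2]=1 ship[0->1]=2 prod=4 -> [16 13 4 1]
Step 7: demand=4,sold=1 ship[2->3]=1 ship[1->2]=1 ship[0->1]=2 prod=4 -> [18 14 4 1]
Step 8: demand=4,sold=1 ship[2->3]=1 ship[1->2]=1 ship[0->1]=2 prod=4 -> [20 15 4 1]
Step 9: demand=4,sold=1 ship[2->3]=1 ship[1->2]=1 ship[0->1]=2 prod=4 -> [22 16 4 1]
Step 10: demand=4,sold=1 ship[2->3]=1 ship[1->2]=1 ship[0->1]=2 prod=4 -> [24 17 4 1]
Step 11: demand=4,sold=1 ship[2->3]=1 ship[1->2]=1 ship[0->1]=2 prod=4 -> [26 18 4 1]
Step 12: demand=4,sold=1 ship[2->3]=1 ship[1->2]=1 ship[0->1]=2 prod=4 -> [28 19 4 1]
First stockout at step 6

6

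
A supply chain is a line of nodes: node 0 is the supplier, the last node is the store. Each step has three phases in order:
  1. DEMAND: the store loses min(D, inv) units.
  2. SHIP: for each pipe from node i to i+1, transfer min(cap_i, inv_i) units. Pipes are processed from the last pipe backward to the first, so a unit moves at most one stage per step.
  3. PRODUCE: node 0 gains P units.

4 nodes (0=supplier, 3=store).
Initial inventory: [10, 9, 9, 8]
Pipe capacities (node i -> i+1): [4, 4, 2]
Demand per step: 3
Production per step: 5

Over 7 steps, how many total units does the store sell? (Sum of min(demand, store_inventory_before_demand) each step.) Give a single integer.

Step 1: sold=3 (running total=3) -> [11 9 11 7]
Step 2: sold=3 (running total=6) -> [12 9 13 6]
Step 3: sold=3 (running total=9) -> [13 9 15 5]
Step 4: sold=3 (running total=12) -> [14 9 17 4]
Step 5: sold=3 (running total=15) -> [15 9 19 3]
Step 6: sold=3 (running total=18) -> [16 9 21 2]
Step 7: sold=2 (running total=20) -> [17 9 23 2]

Answer: 20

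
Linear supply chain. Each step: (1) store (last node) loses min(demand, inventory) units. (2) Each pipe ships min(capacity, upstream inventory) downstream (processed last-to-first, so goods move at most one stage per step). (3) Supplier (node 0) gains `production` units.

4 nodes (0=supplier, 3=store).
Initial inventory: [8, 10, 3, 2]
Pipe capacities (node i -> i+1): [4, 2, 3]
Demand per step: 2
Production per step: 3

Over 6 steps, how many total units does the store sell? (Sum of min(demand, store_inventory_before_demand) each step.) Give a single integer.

Answer: 12

Derivation:
Step 1: sold=2 (running total=2) -> [7 12 2 3]
Step 2: sold=2 (running total=4) -> [6 14 2 3]
Step 3: sold=2 (running total=6) -> [5 16 2 3]
Step 4: sold=2 (running total=8) -> [4 18 2 3]
Step 5: sold=2 (running total=10) -> [3 20 2 3]
Step 6: sold=2 (running total=12) -> [3 21 2 3]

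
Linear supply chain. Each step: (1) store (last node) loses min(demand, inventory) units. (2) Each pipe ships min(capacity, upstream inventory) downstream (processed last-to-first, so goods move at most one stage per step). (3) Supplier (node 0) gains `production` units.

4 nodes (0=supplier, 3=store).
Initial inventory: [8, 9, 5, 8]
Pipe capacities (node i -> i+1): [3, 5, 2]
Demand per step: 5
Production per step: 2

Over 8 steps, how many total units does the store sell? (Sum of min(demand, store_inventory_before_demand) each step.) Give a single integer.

Answer: 22

Derivation:
Step 1: sold=5 (running total=5) -> [7 7 8 5]
Step 2: sold=5 (running total=10) -> [6 5 11 2]
Step 3: sold=2 (running total=12) -> [5 3 14 2]
Step 4: sold=2 (running total=14) -> [4 3 15 2]
Step 5: sold=2 (running total=16) -> [3 3 16 2]
Step 6: sold=2 (running total=18) -> [2 3 17 2]
Step 7: sold=2 (running total=20) -> [2 2 18 2]
Step 8: sold=2 (running total=22) -> [2 2 18 2]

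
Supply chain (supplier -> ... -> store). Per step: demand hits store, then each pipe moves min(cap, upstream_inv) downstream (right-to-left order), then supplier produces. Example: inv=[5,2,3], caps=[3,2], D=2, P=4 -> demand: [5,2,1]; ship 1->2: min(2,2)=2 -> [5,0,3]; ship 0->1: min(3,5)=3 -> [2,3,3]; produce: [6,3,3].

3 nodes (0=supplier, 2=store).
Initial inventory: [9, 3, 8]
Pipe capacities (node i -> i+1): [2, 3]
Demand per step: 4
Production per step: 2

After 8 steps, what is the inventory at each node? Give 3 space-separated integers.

Step 1: demand=4,sold=4 ship[1->2]=3 ship[0->1]=2 prod=2 -> inv=[9 2 7]
Step 2: demand=4,sold=4 ship[1->2]=2 ship[0->1]=2 prod=2 -> inv=[9 2 5]
Step 3: demand=4,sold=4 ship[1->2]=2 ship[0->1]=2 prod=2 -> inv=[9 2 3]
Step 4: demand=4,sold=3 ship[1->2]=2 ship[0->1]=2 prod=2 -> inv=[9 2 2]
Step 5: demand=4,sold=2 ship[1->2]=2 ship[0->1]=2 prod=2 -> inv=[9 2 2]
Step 6: demand=4,sold=2 ship[1->2]=2 ship[0->1]=2 prod=2 -> inv=[9 2 2]
Step 7: demand=4,sold=2 ship[1->2]=2 ship[0->1]=2 prod=2 -> inv=[9 2 2]
Step 8: demand=4,sold=2 ship[1->2]=2 ship[0->1]=2 prod=2 -> inv=[9 2 2]

9 2 2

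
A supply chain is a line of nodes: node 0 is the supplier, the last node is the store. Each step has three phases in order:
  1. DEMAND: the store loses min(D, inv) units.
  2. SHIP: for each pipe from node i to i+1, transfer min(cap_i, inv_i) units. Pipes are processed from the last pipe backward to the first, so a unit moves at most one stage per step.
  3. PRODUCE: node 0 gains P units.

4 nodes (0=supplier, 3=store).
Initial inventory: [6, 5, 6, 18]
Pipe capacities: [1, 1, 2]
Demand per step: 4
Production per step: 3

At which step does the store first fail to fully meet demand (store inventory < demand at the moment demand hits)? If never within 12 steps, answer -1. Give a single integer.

Step 1: demand=4,sold=4 ship[2->3]=2 ship[1->2]=1 ship[0->1]=1 prod=3 -> [8 5 5 16]
Step 2: demand=4,sold=4 ship[2->3]=2 ship[1->2]=1 ship[0->1]=1 prod=3 -> [10 5 4 14]
Step 3: demand=4,sold=4 ship[2->3]=2 ship[1->2]=1 ship[0->1]=1 prod=3 -> [12 5 3 12]
Step 4: demand=4,sold=4 ship[2->3]=2 ship[1->2]=1 ship[0->1]=1 prod=3 -> [14 5 2 10]
Step 5: demand=4,sold=4 ship[2->3]=2 ship[1->2]=1 ship[0->1]=1 prod=3 -> [16 5 1 8]
Step 6: demand=4,sold=4 ship[2->3]=1 ship[1->2]=1 ship[0->1]=1 prod=3 -> [18 5 1 5]
Step 7: demand=4,sold=4 ship[2->3]=1 ship[1->2]=1 ship[0->1]=1 prod=3 -> [20 5 1 2]
Step 8: demand=4,sold=2 ship[2->3]=1 ship[1->2]=1 ship[0->1]=1 prod=3 -> [22 5 1 1]
Step 9: demand=4,sold=1 ship[2->3]=1 ship[1->2]=1 ship[0->1]=1 prod=3 -> [24 5 1 1]
Step 10: demand=4,sold=1 ship[2->3]=1 ship[1->2]=1 ship[0->1]=1 prod=3 -> [26 5 1 1]
Step 11: demand=4,sold=1 ship[2->3]=1 ship[1->2]=1 ship[0->1]=1 prod=3 -> [28 5 1 1]
Step 12: demand=4,sold=1 ship[2->3]=1 ship[1->2]=1 ship[0->1]=1 prod=3 -> [30 5 1 1]
First stockout at step 8

8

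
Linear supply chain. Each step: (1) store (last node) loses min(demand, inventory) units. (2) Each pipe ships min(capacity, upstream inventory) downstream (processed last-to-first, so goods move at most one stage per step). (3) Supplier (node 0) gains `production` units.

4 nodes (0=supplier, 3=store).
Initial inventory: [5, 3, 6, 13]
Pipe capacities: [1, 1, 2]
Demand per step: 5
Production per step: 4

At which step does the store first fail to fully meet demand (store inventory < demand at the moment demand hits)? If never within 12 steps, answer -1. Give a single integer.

Step 1: demand=5,sold=5 ship[2->3]=2 ship[1->2]=1 ship[0->1]=1 prod=4 -> [8 3 5 10]
Step 2: demand=5,sold=5 ship[2->3]=2 ship[1->2]=1 ship[0->1]=1 prod=4 -> [11 3 4 7]
Step 3: demand=5,sold=5 ship[2->3]=2 ship[1->2]=1 ship[0->1]=1 prod=4 -> [14 3 3 4]
Step 4: demand=5,sold=4 ship[2->3]=2 ship[1->2]=1 ship[0->1]=1 prod=4 -> [17 3 2 2]
Step 5: demand=5,sold=2 ship[2->3]=2 ship[1->2]=1 ship[0->1]=1 prod=4 -> [20 3 1 2]
Step 6: demand=5,sold=2 ship[2->3]=1 ship[1->2]=1 ship[0->1]=1 prod=4 -> [23 3 1 1]
Step 7: demand=5,sold=1 ship[2->3]=1 ship[1->2]=1 ship[0->1]=1 prod=4 -> [26 3 1 1]
Step 8: demand=5,sold=1 ship[2->3]=1 ship[1->2]=1 ship[0->1]=1 prod=4 -> [29 3 1 1]
Step 9: demand=5,sold=1 ship[2->3]=1 ship[1->2]=1 ship[0->1]=1 prod=4 -> [32 3 1 1]
Step 10: demand=5,sold=1 ship[2->3]=1 ship[1->2]=1 ship[0->1]=1 prod=4 -> [35 3 1 1]
Step 11: demand=5,sold=1 ship[2->3]=1 ship[1->2]=1 ship[0->1]=1 prod=4 -> [38 3 1 1]
Step 12: demand=5,sold=1 ship[2->3]=1 ship[1->2]=1 ship[0->1]=1 prod=4 -> [41 3 1 1]
First stockout at step 4

4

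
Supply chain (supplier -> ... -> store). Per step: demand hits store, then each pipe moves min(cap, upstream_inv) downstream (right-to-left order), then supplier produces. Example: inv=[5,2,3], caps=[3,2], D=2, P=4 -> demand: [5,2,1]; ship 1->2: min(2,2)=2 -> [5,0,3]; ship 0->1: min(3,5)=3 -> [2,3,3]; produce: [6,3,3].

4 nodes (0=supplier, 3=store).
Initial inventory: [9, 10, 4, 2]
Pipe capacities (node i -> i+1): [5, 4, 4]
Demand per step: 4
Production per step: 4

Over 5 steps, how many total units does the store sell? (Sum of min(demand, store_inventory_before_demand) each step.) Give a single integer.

Answer: 18

Derivation:
Step 1: sold=2 (running total=2) -> [8 11 4 4]
Step 2: sold=4 (running total=6) -> [7 12 4 4]
Step 3: sold=4 (running total=10) -> [6 13 4 4]
Step 4: sold=4 (running total=14) -> [5 14 4 4]
Step 5: sold=4 (running total=18) -> [4 15 4 4]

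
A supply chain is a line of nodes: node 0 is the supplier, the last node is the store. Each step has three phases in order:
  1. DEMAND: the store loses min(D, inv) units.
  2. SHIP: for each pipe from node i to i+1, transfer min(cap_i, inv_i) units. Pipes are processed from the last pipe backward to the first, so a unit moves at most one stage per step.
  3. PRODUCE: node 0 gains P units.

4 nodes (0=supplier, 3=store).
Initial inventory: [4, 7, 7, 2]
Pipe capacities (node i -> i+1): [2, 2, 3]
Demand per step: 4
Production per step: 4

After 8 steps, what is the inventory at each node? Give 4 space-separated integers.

Step 1: demand=4,sold=2 ship[2->3]=3 ship[1->2]=2 ship[0->1]=2 prod=4 -> inv=[6 7 6 3]
Step 2: demand=4,sold=3 ship[2->3]=3 ship[1->2]=2 ship[0->1]=2 prod=4 -> inv=[8 7 5 3]
Step 3: demand=4,sold=3 ship[2->3]=3 ship[1->2]=2 ship[0->1]=2 prod=4 -> inv=[10 7 4 3]
Step 4: demand=4,sold=3 ship[2->3]=3 ship[1->2]=2 ship[0->1]=2 prod=4 -> inv=[12 7 3 3]
Step 5: demand=4,sold=3 ship[2->3]=3 ship[1->2]=2 ship[0->1]=2 prod=4 -> inv=[14 7 2 3]
Step 6: demand=4,sold=3 ship[2->3]=2 ship[1->2]=2 ship[0->1]=2 prod=4 -> inv=[16 7 2 2]
Step 7: demand=4,sold=2 ship[2->3]=2 ship[1->2]=2 ship[0->1]=2 prod=4 -> inv=[18 7 2 2]
Step 8: demand=4,sold=2 ship[2->3]=2 ship[1->2]=2 ship[0->1]=2 prod=4 -> inv=[20 7 2 2]

20 7 2 2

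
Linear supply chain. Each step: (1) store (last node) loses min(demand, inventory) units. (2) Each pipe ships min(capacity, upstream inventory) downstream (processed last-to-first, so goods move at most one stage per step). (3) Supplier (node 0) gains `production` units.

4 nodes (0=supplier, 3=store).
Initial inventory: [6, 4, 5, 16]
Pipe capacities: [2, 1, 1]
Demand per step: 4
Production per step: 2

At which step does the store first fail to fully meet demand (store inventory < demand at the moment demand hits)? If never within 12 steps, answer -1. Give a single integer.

Step 1: demand=4,sold=4 ship[2->3]=1 ship[1->2]=1 ship[0->1]=2 prod=2 -> [6 5 5 13]
Step 2: demand=4,sold=4 ship[2->3]=1 ship[1->2]=1 ship[0->1]=2 prod=2 -> [6 6 5 10]
Step 3: demand=4,sold=4 ship[2->3]=1 ship[1->2]=1 ship[0->1]=2 prod=2 -> [6 7 5 7]
Step 4: demand=4,sold=4 ship[2->3]=1 ship[1->2]=1 ship[0->1]=2 prod=2 -> [6 8 5 4]
Step 5: demand=4,sold=4 ship[2->3]=1 ship[1->2]=1 ship[0->1]=2 prod=2 -> [6 9 5 1]
Step 6: demand=4,sold=1 ship[2->3]=1 ship[1->2]=1 ship[0->1]=2 prod=2 -> [6 10 5 1]
Step 7: demand=4,sold=1 ship[2->3]=1 ship[1->2]=1 ship[0->1]=2 prod=2 -> [6 11 5 1]
Step 8: demand=4,sold=1 ship[2->3]=1 ship[1->2]=1 ship[0->1]=2 prod=2 -> [6 12 5 1]
Step 9: demand=4,sold=1 ship[2->3]=1 ship[1->2]=1 ship[0->1]=2 prod=2 -> [6 13 5 1]
Step 10: demand=4,sold=1 ship[2->3]=1 ship[1->2]=1 ship[0->1]=2 prod=2 -> [6 14 5 1]
Step 11: demand=4,sold=1 ship[2->3]=1 ship[1->2]=1 ship[0->1]=2 prod=2 -> [6 15 5 1]
Step 12: demand=4,sold=1 ship[2->3]=1 ship[1->2]=1 ship[0->1]=2 prod=2 -> [6 16 5 1]
First stockout at step 6

6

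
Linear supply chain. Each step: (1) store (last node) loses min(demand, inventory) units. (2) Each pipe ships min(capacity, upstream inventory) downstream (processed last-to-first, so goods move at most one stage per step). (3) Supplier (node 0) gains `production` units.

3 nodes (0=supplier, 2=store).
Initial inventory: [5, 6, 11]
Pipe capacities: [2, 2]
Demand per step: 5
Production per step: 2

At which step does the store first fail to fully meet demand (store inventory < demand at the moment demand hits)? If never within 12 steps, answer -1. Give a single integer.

Step 1: demand=5,sold=5 ship[1->2]=2 ship[0->1]=2 prod=2 -> [5 6 8]
Step 2: demand=5,sold=5 ship[1->2]=2 ship[0->1]=2 prod=2 -> [5 6 5]
Step 3: demand=5,sold=5 ship[1->2]=2 ship[0->1]=2 prod=2 -> [5 6 2]
Step 4: demand=5,sold=2 ship[1->2]=2 ship[0->1]=2 prod=2 -> [5 6 2]
Step 5: demand=5,sold=2 ship[1->2]=2 ship[0->1]=2 prod=2 -> [5 6 2]
Step 6: demand=5,sold=2 ship[1->2]=2 ship[0->1]=2 prod=2 -> [5 6 2]
Step 7: demand=5,sold=2 ship[1->2]=2 ship[0->1]=2 prod=2 -> [5 6 2]
Step 8: demand=5,sold=2 ship[1->2]=2 ship[0->1]=2 prod=2 -> [5 6 2]
Step 9: demand=5,sold=2 ship[1->2]=2 ship[0->1]=2 prod=2 -> [5 6 2]
Step 10: demand=5,sold=2 ship[1->2]=2 ship[0->1]=2 prod=2 -> [5 6 2]
Step 11: demand=5,sold=2 ship[1->2]=2 ship[0->1]=2 prod=2 -> [5 6 2]
Step 12: demand=5,sold=2 ship[1->2]=2 ship[0->1]=2 prod=2 -> [5 6 2]
First stockout at step 4

4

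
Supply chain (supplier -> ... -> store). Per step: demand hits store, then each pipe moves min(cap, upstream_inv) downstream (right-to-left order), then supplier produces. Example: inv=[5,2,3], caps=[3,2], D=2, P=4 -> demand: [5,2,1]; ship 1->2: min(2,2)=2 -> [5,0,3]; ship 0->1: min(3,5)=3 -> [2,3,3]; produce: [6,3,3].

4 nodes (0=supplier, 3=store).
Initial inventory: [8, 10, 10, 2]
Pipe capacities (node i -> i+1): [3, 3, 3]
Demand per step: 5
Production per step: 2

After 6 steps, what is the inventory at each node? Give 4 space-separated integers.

Step 1: demand=5,sold=2 ship[2->3]=3 ship[1->2]=3 ship[0->1]=3 prod=2 -> inv=[7 10 10 3]
Step 2: demand=5,sold=3 ship[2->3]=3 ship[1->2]=3 ship[0->1]=3 prod=2 -> inv=[6 10 10 3]
Step 3: demand=5,sold=3 ship[2->3]=3 ship[1->2]=3 ship[0->1]=3 prod=2 -> inv=[5 10 10 3]
Step 4: demand=5,sold=3 ship[2->3]=3 ship[1->2]=3 ship[0->1]=3 prod=2 -> inv=[4 10 10 3]
Step 5: demand=5,sold=3 ship[2->3]=3 ship[1->2]=3 ship[0->1]=3 prod=2 -> inv=[3 10 10 3]
Step 6: demand=5,sold=3 ship[2->3]=3 ship[1->2]=3 ship[0->1]=3 prod=2 -> inv=[2 10 10 3]

2 10 10 3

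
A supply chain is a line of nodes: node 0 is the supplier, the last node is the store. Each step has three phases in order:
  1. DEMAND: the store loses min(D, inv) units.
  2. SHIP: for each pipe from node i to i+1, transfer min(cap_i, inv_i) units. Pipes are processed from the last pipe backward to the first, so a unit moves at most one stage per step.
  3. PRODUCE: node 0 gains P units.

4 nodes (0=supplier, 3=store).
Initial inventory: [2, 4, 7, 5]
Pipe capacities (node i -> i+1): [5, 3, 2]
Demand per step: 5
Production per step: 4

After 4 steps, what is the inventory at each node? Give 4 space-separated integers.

Step 1: demand=5,sold=5 ship[2->3]=2 ship[1->2]=3 ship[0->1]=2 prod=4 -> inv=[4 3 8 2]
Step 2: demand=5,sold=2 ship[2->3]=2 ship[1->2]=3 ship[0->1]=4 prod=4 -> inv=[4 4 9 2]
Step 3: demand=5,sold=2 ship[2->3]=2 ship[1->2]=3 ship[0->1]=4 prod=4 -> inv=[4 5 10 2]
Step 4: demand=5,sold=2 ship[2->3]=2 ship[1->2]=3 ship[0->1]=4 prod=4 -> inv=[4 6 11 2]

4 6 11 2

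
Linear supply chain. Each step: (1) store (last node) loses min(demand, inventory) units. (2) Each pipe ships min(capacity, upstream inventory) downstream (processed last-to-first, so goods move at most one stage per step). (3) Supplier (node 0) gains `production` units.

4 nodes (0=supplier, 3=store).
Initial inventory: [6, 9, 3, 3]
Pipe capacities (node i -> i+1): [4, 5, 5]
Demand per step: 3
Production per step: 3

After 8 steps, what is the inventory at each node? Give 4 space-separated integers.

Step 1: demand=3,sold=3 ship[2->3]=3 ship[1->2]=5 ship[0->1]=4 prod=3 -> inv=[5 8 5 3]
Step 2: demand=3,sold=3 ship[2->3]=5 ship[1->2]=5 ship[0->1]=4 prod=3 -> inv=[4 7 5 5]
Step 3: demand=3,sold=3 ship[2->3]=5 ship[1->2]=5 ship[0->1]=4 prod=3 -> inv=[3 6 5 7]
Step 4: demand=3,sold=3 ship[2->3]=5 ship[1->2]=5 ship[0->1]=3 prod=3 -> inv=[3 4 5 9]
Step 5: demand=3,sold=3 ship[2->3]=5 ship[1->2]=4 ship[0->1]=3 prod=3 -> inv=[3 3 4 11]
Step 6: demand=3,sold=3 ship[2->3]=4 ship[1->2]=3 ship[0->1]=3 prod=3 -> inv=[3 3 3 12]
Step 7: demand=3,sold=3 ship[2->3]=3 ship[1->2]=3 ship[0->1]=3 prod=3 -> inv=[3 3 3 12]
Step 8: demand=3,sold=3 ship[2->3]=3 ship[1->2]=3 ship[0->1]=3 prod=3 -> inv=[3 3 3 12]

3 3 3 12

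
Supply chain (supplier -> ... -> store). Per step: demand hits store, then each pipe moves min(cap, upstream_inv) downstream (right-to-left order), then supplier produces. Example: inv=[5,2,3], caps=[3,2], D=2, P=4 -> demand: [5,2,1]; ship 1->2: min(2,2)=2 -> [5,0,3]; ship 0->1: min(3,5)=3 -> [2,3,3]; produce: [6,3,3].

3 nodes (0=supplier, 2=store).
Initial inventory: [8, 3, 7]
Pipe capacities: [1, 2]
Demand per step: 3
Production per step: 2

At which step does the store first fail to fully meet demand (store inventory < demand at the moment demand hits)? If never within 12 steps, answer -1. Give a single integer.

Step 1: demand=3,sold=3 ship[1->2]=2 ship[0->1]=1 prod=2 -> [9 2 6]
Step 2: demand=3,sold=3 ship[1->2]=2 ship[0->1]=1 prod=2 -> [10 1 5]
Step 3: demand=3,sold=3 ship[1->2]=1 ship[0->1]=1 prod=2 -> [11 1 3]
Step 4: demand=3,sold=3 ship[1->2]=1 ship[0->1]=1 prod=2 -> [12 1 1]
Step 5: demand=3,sold=1 ship[1->2]=1 ship[0->1]=1 prod=2 -> [13 1 1]
Step 6: demand=3,sold=1 ship[1->2]=1 ship[0->1]=1 prod=2 -> [14 1 1]
Step 7: demand=3,sold=1 ship[1->2]=1 ship[0->1]=1 prod=2 -> [15 1 1]
Step 8: demand=3,sold=1 ship[1->2]=1 ship[0->1]=1 prod=2 -> [16 1 1]
Step 9: demand=3,sold=1 ship[1->2]=1 ship[0->1]=1 prod=2 -> [17 1 1]
Step 10: demand=3,sold=1 ship[1->2]=1 ship[0->1]=1 prod=2 -> [18 1 1]
Step 11: demand=3,sold=1 ship[1->2]=1 ship[0->1]=1 prod=2 -> [19 1 1]
Step 12: demand=3,sold=1 ship[1->2]=1 ship[0->1]=1 prod=2 -> [20 1 1]
First stockout at step 5

5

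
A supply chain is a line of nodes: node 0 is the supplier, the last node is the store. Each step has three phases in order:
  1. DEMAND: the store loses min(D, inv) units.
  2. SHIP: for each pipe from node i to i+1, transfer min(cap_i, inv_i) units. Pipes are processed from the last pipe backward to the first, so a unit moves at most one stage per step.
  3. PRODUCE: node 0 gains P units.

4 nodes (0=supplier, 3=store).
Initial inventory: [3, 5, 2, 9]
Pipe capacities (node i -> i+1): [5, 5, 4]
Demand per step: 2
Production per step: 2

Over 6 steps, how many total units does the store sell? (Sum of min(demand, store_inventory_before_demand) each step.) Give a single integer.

Answer: 12

Derivation:
Step 1: sold=2 (running total=2) -> [2 3 5 9]
Step 2: sold=2 (running total=4) -> [2 2 4 11]
Step 3: sold=2 (running total=6) -> [2 2 2 13]
Step 4: sold=2 (running total=8) -> [2 2 2 13]
Step 5: sold=2 (running total=10) -> [2 2 2 13]
Step 6: sold=2 (running total=12) -> [2 2 2 13]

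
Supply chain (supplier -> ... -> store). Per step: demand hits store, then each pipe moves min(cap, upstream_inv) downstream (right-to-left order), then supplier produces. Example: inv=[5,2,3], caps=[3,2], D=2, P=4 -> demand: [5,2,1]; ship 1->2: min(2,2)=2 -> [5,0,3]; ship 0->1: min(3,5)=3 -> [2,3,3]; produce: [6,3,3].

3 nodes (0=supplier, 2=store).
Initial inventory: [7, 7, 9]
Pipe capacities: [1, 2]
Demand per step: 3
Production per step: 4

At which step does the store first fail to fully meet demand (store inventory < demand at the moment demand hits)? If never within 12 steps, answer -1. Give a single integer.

Step 1: demand=3,sold=3 ship[1->2]=2 ship[0->1]=1 prod=4 -> [10 6 8]
Step 2: demand=3,sold=3 ship[1->2]=2 ship[0->1]=1 prod=4 -> [13 5 7]
Step 3: demand=3,sold=3 ship[1->2]=2 ship[0->1]=1 prod=4 -> [16 4 6]
Step 4: demand=3,sold=3 ship[1->2]=2 ship[0->1]=1 prod=4 -> [19 3 5]
Step 5: demand=3,sold=3 ship[1->2]=2 ship[0->1]=1 prod=4 -> [22 2 4]
Step 6: demand=3,sold=3 ship[1->2]=2 ship[0->1]=1 prod=4 -> [25 1 3]
Step 7: demand=3,sold=3 ship[1->2]=1 ship[0->1]=1 prod=4 -> [28 1 1]
Step 8: demand=3,sold=1 ship[1->2]=1 ship[0->1]=1 prod=4 -> [31 1 1]
Step 9: demand=3,sold=1 ship[1->2]=1 ship[0->1]=1 prod=4 -> [34 1 1]
Step 10: demand=3,sold=1 ship[1->2]=1 ship[0->1]=1 prod=4 -> [37 1 1]
Step 11: demand=3,sold=1 ship[1->2]=1 ship[0->1]=1 prod=4 -> [40 1 1]
Step 12: demand=3,sold=1 ship[1->2]=1 ship[0->1]=1 prod=4 -> [43 1 1]
First stockout at step 8

8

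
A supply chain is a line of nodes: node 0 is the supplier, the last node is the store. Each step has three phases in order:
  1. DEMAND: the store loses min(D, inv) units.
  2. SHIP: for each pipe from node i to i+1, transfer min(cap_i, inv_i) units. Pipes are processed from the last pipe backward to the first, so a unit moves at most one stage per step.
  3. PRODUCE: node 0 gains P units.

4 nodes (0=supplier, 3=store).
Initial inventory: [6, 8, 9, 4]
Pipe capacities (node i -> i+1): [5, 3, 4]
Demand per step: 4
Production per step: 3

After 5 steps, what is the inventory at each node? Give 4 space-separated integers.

Step 1: demand=4,sold=4 ship[2->3]=4 ship[1->2]=3 ship[0->1]=5 prod=3 -> inv=[4 10 8 4]
Step 2: demand=4,sold=4 ship[2->3]=4 ship[1->2]=3 ship[0->1]=4 prod=3 -> inv=[3 11 7 4]
Step 3: demand=4,sold=4 ship[2->3]=4 ship[1->2]=3 ship[0->1]=3 prod=3 -> inv=[3 11 6 4]
Step 4: demand=4,sold=4 ship[2->3]=4 ship[1->2]=3 ship[0->1]=3 prod=3 -> inv=[3 11 5 4]
Step 5: demand=4,sold=4 ship[2->3]=4 ship[1->2]=3 ship[0->1]=3 prod=3 -> inv=[3 11 4 4]

3 11 4 4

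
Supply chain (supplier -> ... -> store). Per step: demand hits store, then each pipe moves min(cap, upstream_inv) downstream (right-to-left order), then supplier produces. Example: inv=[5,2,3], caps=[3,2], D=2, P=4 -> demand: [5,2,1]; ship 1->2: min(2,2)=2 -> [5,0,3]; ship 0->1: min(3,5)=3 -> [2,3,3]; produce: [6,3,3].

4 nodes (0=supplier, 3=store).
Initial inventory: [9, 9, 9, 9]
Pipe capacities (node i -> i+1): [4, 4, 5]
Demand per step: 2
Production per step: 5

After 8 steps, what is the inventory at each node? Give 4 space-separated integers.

Step 1: demand=2,sold=2 ship[2->3]=5 ship[1->2]=4 ship[0->1]=4 prod=5 -> inv=[10 9 8 12]
Step 2: demand=2,sold=2 ship[2->3]=5 ship[1->2]=4 ship[0->1]=4 prod=5 -> inv=[11 9 7 15]
Step 3: demand=2,sold=2 ship[2->3]=5 ship[1->2]=4 ship[0->1]=4 prod=5 -> inv=[12 9 6 18]
Step 4: demand=2,sold=2 ship[2->3]=5 ship[1->2]=4 ship[0->1]=4 prod=5 -> inv=[13 9 5 21]
Step 5: demand=2,sold=2 ship[2->3]=5 ship[1->2]=4 ship[0->1]=4 prod=5 -> inv=[14 9 4 24]
Step 6: demand=2,sold=2 ship[2->3]=4 ship[1->2]=4 ship[0->1]=4 prod=5 -> inv=[15 9 4 26]
Step 7: demand=2,sold=2 ship[2->3]=4 ship[1->2]=4 ship[0->1]=4 prod=5 -> inv=[16 9 4 28]
Step 8: demand=2,sold=2 ship[2->3]=4 ship[1->2]=4 ship[0->1]=4 prod=5 -> inv=[17 9 4 30]

17 9 4 30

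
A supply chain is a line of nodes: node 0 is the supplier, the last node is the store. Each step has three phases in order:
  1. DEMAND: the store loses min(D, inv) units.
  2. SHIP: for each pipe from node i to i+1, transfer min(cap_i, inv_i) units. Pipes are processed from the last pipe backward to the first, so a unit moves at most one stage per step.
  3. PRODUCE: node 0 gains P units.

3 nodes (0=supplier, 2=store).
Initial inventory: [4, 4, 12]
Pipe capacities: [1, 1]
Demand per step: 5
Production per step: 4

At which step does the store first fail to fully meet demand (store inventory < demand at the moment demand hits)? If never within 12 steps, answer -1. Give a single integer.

Step 1: demand=5,sold=5 ship[1->2]=1 ship[0->1]=1 prod=4 -> [7 4 8]
Step 2: demand=5,sold=5 ship[1->2]=1 ship[0->1]=1 prod=4 -> [10 4 4]
Step 3: demand=5,sold=4 ship[1->2]=1 ship[0->1]=1 prod=4 -> [13 4 1]
Step 4: demand=5,sold=1 ship[1->2]=1 ship[0->1]=1 prod=4 -> [16 4 1]
Step 5: demand=5,sold=1 ship[1->2]=1 ship[0->1]=1 prod=4 -> [19 4 1]
Step 6: demand=5,sold=1 ship[1->2]=1 ship[0->1]=1 prod=4 -> [22 4 1]
Step 7: demand=5,sold=1 ship[1->2]=1 ship[0->1]=1 prod=4 -> [25 4 1]
Step 8: demand=5,sold=1 ship[1->2]=1 ship[0->1]=1 prod=4 -> [28 4 1]
Step 9: demand=5,sold=1 ship[1->2]=1 ship[0->1]=1 prod=4 -> [31 4 1]
Step 10: demand=5,sold=1 ship[1->2]=1 ship[0->1]=1 prod=4 -> [34 4 1]
Step 11: demand=5,sold=1 ship[1->2]=1 ship[0->1]=1 prod=4 -> [37 4 1]
Step 12: demand=5,sold=1 ship[1->2]=1 ship[0->1]=1 prod=4 -> [40 4 1]
First stockout at step 3

3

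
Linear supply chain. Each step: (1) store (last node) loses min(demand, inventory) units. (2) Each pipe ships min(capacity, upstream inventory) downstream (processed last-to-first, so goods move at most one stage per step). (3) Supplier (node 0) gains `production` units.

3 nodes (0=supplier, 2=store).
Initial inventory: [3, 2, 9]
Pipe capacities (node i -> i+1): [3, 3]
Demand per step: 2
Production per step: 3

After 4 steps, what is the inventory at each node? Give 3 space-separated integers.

Step 1: demand=2,sold=2 ship[1->2]=2 ship[0->1]=3 prod=3 -> inv=[3 3 9]
Step 2: demand=2,sold=2 ship[1->2]=3 ship[0->1]=3 prod=3 -> inv=[3 3 10]
Step 3: demand=2,sold=2 ship[1->2]=3 ship[0->1]=3 prod=3 -> inv=[3 3 11]
Step 4: demand=2,sold=2 ship[1->2]=3 ship[0->1]=3 prod=3 -> inv=[3 3 12]

3 3 12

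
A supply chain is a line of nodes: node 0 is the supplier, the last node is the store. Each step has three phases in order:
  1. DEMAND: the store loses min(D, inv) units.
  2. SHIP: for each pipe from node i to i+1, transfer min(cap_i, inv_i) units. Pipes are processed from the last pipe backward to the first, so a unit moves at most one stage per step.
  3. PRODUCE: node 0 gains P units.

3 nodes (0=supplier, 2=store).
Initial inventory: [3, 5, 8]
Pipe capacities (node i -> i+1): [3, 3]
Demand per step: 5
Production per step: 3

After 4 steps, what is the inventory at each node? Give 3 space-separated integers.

Step 1: demand=5,sold=5 ship[1->2]=3 ship[0->1]=3 prod=3 -> inv=[3 5 6]
Step 2: demand=5,sold=5 ship[1->2]=3 ship[0->1]=3 prod=3 -> inv=[3 5 4]
Step 3: demand=5,sold=4 ship[1->2]=3 ship[0->1]=3 prod=3 -> inv=[3 5 3]
Step 4: demand=5,sold=3 ship[1->2]=3 ship[0->1]=3 prod=3 -> inv=[3 5 3]

3 5 3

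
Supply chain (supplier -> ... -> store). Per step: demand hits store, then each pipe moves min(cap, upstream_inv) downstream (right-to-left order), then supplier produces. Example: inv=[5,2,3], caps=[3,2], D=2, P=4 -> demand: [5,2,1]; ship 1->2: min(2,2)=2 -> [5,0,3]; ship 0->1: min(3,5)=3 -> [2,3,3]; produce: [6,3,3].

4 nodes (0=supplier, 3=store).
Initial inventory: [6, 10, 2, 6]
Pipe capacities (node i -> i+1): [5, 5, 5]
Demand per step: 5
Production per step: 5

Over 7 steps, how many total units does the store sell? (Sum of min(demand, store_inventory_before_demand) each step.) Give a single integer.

Step 1: sold=5 (running total=5) -> [6 10 5 3]
Step 2: sold=3 (running total=8) -> [6 10 5 5]
Step 3: sold=5 (running total=13) -> [6 10 5 5]
Step 4: sold=5 (running total=18) -> [6 10 5 5]
Step 5: sold=5 (running total=23) -> [6 10 5 5]
Step 6: sold=5 (running total=28) -> [6 10 5 5]
Step 7: sold=5 (running total=33) -> [6 10 5 5]

Answer: 33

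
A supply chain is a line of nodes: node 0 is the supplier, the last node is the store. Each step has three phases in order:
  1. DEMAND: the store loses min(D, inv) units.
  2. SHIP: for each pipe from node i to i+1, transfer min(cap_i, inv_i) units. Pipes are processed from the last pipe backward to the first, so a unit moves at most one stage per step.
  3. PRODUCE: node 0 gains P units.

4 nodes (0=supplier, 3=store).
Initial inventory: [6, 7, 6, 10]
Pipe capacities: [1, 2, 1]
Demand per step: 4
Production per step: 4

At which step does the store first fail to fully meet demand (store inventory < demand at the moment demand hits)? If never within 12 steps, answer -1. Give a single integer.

Step 1: demand=4,sold=4 ship[2->3]=1 ship[1->2]=2 ship[0->1]=1 prod=4 -> [9 6 7 7]
Step 2: demand=4,sold=4 ship[2->3]=1 ship[1->2]=2 ship[0->1]=1 prod=4 -> [12 5 8 4]
Step 3: demand=4,sold=4 ship[2->3]=1 ship[1->2]=2 ship[0->1]=1 prod=4 -> [15 4 9 1]
Step 4: demand=4,sold=1 ship[2->3]=1 ship[1->2]=2 ship[0->1]=1 prod=4 -> [18 3 10 1]
Step 5: demand=4,sold=1 ship[2->3]=1 ship[1->2]=2 ship[0->1]=1 prod=4 -> [21 2 11 1]
Step 6: demand=4,sold=1 ship[2->3]=1 ship[1->2]=2 ship[0->1]=1 prod=4 -> [24 1 12 1]
Step 7: demand=4,sold=1 ship[2->3]=1 ship[1->2]=1 ship[0->1]=1 prod=4 -> [27 1 12 1]
Step 8: demand=4,sold=1 ship[2->3]=1 ship[1->2]=1 ship[0->1]=1 prod=4 -> [30 1 12 1]
Step 9: demand=4,sold=1 ship[2->3]=1 ship[1->2]=1 ship[0->1]=1 prod=4 -> [33 1 12 1]
Step 10: demand=4,sold=1 ship[2->3]=1 ship[1->2]=1 ship[0->1]=1 prod=4 -> [36 1 12 1]
Step 11: demand=4,sold=1 ship[2->3]=1 ship[1->2]=1 ship[0->1]=1 prod=4 -> [39 1 12 1]
Step 12: demand=4,sold=1 ship[2->3]=1 ship[1->2]=1 ship[0->1]=1 prod=4 -> [42 1 12 1]
First stockout at step 4

4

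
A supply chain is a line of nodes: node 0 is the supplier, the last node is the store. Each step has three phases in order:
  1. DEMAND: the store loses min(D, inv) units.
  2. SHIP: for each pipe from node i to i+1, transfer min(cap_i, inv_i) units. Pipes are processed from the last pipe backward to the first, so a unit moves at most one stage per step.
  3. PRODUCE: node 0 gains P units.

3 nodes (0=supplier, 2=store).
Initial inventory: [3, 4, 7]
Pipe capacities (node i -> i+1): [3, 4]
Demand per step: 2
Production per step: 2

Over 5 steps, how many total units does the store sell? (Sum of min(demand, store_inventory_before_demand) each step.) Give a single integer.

Step 1: sold=2 (running total=2) -> [2 3 9]
Step 2: sold=2 (running total=4) -> [2 2 10]
Step 3: sold=2 (running total=6) -> [2 2 10]
Step 4: sold=2 (running total=8) -> [2 2 10]
Step 5: sold=2 (running total=10) -> [2 2 10]

Answer: 10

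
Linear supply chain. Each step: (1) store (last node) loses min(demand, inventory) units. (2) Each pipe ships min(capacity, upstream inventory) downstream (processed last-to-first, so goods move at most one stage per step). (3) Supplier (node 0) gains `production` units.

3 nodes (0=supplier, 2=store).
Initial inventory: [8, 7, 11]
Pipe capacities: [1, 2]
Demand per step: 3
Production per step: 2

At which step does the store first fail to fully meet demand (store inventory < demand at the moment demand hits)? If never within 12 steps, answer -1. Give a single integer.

Step 1: demand=3,sold=3 ship[1->2]=2 ship[0->1]=1 prod=2 -> [9 6 10]
Step 2: demand=3,sold=3 ship[1->2]=2 ship[0->1]=1 prod=2 -> [10 5 9]
Step 3: demand=3,sold=3 ship[1->2]=2 ship[0->1]=1 prod=2 -> [11 4 8]
Step 4: demand=3,sold=3 ship[1->2]=2 ship[0->1]=1 prod=2 -> [12 3 7]
Step 5: demand=3,sold=3 ship[1->2]=2 ship[0->1]=1 prod=2 -> [13 2 6]
Step 6: demand=3,sold=3 ship[1->2]=2 ship[0->1]=1 prod=2 -> [14 1 5]
Step 7: demand=3,sold=3 ship[1->2]=1 ship[0->1]=1 prod=2 -> [15 1 3]
Step 8: demand=3,sold=3 ship[1->2]=1 ship[0->1]=1 prod=2 -> [16 1 1]
Step 9: demand=3,sold=1 ship[1->2]=1 ship[0->1]=1 prod=2 -> [17 1 1]
Step 10: demand=3,sold=1 ship[1->2]=1 ship[0->1]=1 prod=2 -> [18 1 1]
Step 11: demand=3,sold=1 ship[1->2]=1 ship[0->1]=1 prod=2 -> [19 1 1]
Step 12: demand=3,sold=1 ship[1->2]=1 ship[0->1]=1 prod=2 -> [20 1 1]
First stockout at step 9

9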